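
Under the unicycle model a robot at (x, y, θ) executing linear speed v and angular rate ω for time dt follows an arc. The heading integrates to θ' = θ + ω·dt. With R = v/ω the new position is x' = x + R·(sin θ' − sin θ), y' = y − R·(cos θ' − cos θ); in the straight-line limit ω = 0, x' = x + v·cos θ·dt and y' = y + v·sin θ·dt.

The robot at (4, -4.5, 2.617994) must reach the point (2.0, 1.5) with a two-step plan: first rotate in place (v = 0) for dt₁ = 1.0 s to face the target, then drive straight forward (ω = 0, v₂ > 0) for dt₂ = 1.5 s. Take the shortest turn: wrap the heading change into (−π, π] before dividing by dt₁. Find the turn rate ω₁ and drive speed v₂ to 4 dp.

heading to target = atan2(1.5−-4.5, 2−4) = 1.8925
Δθ = wrap(1.8925 − 2.6180) = -0.7254; ω₁ = Δθ/dt₁ = -0.7254
distance = √((2−4)² + (1.5−-4.5)²) = 6.3246; v₂ = distance/dt₂ = 4.2164

ω₁ = -0.7254, v₂ = 4.2164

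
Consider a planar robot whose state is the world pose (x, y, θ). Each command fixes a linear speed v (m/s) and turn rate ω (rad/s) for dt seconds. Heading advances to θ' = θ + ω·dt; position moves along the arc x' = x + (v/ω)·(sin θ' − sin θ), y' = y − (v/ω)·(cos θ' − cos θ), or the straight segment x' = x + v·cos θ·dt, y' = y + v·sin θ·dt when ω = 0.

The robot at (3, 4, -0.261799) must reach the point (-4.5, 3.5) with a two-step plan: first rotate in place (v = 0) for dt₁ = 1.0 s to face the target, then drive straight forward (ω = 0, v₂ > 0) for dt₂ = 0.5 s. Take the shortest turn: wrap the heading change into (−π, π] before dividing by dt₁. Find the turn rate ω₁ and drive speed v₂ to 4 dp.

heading to target = atan2(3.5−4, -4.5−3) = -3.0750
Δθ = wrap(-3.0750 − -0.2618) = -2.8132; ω₁ = Δθ/dt₁ = -2.8132
distance = √((-4.5−3)² + (3.5−4)²) = 7.5166; v₂ = distance/dt₂ = 15.0333

ω₁ = -2.8132, v₂ = 15.0333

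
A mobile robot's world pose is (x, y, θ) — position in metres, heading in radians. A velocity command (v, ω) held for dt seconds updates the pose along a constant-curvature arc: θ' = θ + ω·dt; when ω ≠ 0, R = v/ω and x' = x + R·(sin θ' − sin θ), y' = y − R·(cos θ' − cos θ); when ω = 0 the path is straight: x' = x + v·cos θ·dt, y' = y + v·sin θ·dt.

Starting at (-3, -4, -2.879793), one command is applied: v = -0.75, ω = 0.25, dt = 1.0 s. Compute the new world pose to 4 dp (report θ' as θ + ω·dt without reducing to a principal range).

(-2.3072, -3.7178, -2.6298)

θ' = -2.8798 + 0.25·1.0 = -2.6298
R = v/ω = -0.75/0.25 = -3.0000
x' = -3 + -3.0000·(sin -2.6298 − sin -2.8798) = -2.3072
y' = -4 − -3.0000·(cos -2.6298 − cos -2.8798) = -3.7178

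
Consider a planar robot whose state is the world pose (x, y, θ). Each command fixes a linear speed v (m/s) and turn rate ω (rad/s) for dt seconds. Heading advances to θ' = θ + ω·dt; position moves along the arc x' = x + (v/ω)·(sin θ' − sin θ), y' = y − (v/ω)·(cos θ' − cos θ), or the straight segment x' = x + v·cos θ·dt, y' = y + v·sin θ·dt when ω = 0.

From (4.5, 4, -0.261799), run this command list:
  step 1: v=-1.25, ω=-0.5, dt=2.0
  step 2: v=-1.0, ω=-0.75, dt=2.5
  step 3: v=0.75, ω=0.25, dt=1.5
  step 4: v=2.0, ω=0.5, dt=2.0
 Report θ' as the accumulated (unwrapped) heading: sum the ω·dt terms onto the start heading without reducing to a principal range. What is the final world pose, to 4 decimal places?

(0.4871, 4.2240, -1.7618)

step 1: θ'=-1.2618 (R=2.5000) → pose (2.7654, 5.6546, -1.2618)
step 2: θ'=-3.1368 (R=1.3333) → pose (4.0292, 7.3933, -3.1368)
step 3: θ'=-2.7618 (R=3.0000) → pose (2.9314, 7.1796, -2.7618)
step 4: θ'=-1.7618 (R=4.0000) → pose (0.4871, 4.2240, -1.7618)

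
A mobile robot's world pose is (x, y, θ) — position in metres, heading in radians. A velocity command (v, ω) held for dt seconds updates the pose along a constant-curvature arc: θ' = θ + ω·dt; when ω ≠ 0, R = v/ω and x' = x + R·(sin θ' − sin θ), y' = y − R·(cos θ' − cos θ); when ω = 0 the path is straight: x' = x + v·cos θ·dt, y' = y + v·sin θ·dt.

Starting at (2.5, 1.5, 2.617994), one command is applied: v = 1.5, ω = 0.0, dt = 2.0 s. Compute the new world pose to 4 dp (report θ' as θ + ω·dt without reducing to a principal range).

θ' = 2.6180 + 0.0·2.0 = 2.6180
ω = 0 → straight: x' = 2.5 + 1.5·cos(2.6180)·2.0 = -0.0981
y' = 1.5 + 1.5·sin(2.6180)·2.0 = 3.0000

(-0.0981, 3.0000, 2.6180)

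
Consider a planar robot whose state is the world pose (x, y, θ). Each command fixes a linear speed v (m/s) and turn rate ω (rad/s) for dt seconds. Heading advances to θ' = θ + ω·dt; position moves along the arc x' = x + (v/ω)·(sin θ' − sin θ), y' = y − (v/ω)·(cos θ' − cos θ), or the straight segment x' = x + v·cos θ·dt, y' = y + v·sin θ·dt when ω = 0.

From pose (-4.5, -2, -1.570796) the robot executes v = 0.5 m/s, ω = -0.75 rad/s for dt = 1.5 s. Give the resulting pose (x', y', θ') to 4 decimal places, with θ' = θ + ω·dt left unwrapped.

(-4.8792, -2.6015, -2.6958)

θ' = -1.5708 + -0.75·1.5 = -2.6958
R = v/ω = 0.5/-0.75 = -0.6667
x' = -4.5 + -0.6667·(sin -2.6958 − sin -1.5708) = -4.8792
y' = -2 − -0.6667·(cos -2.6958 − cos -1.5708) = -2.6015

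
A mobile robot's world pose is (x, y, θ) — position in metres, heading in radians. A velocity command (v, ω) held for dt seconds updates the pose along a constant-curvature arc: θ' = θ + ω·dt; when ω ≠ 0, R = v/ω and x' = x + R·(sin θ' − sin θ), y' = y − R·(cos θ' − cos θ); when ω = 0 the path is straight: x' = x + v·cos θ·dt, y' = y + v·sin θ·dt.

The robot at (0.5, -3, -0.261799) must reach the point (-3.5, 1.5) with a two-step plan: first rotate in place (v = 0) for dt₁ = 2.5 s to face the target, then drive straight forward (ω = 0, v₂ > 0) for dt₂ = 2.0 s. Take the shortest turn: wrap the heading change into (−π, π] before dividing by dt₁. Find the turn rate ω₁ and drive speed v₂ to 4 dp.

ω₁ = 1.0237, v₂ = 3.0104

heading to target = atan2(1.5−-3, -3.5−0.5) = 2.2974
Δθ = wrap(2.2974 − -0.2618) = 2.5592; ω₁ = Δθ/dt₁ = 1.0237
distance = √((-3.5−0.5)² + (1.5−-3)²) = 6.0208; v₂ = distance/dt₂ = 3.0104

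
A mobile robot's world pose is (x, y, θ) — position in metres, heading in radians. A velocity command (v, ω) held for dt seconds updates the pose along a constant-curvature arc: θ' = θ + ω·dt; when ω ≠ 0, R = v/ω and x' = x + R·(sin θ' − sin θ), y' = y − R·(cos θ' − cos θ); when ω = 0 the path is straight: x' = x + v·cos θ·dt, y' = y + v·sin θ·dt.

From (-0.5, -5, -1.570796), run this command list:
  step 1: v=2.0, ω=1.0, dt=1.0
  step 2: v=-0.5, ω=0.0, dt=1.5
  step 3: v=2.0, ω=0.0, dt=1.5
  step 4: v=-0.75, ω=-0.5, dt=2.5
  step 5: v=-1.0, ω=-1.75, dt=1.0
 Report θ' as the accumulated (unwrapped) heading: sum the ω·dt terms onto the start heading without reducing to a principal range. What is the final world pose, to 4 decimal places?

step 1: θ'=-0.5708 (R=2.0000) → pose (0.4194, -6.6829, -0.5708)
step 2: θ'=-0.5708 (straight) → pose (-0.2117, -6.2777, -0.5708)
step 3: θ'=-0.5708 (straight) → pose (2.3127, -7.8986, -0.5708)
step 4: θ'=-1.8208 (R=1.5000) → pose (1.6698, -6.2653, -1.8208)
step 5: θ'=-3.5708 (R=0.5714) → pose (2.4613, -5.8871, -3.5708)

(2.4613, -5.8871, -3.5708)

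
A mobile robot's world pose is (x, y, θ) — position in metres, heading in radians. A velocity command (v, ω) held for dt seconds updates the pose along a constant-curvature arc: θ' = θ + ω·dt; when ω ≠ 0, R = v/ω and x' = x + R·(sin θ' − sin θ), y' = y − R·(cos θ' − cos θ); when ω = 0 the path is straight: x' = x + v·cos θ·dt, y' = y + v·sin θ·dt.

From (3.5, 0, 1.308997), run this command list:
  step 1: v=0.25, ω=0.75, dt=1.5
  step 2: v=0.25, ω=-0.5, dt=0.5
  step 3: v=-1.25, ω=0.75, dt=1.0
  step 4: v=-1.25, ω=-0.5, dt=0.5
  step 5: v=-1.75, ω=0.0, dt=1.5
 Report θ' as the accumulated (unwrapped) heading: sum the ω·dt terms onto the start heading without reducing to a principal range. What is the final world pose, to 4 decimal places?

step 1: θ'=2.4340 (R=0.3333) → pose (3.3947, 0.3396, 2.4340)
step 2: θ'=2.1840 (R=-0.5000) → pose (3.3108, 0.4318, 2.1840)
step 3: θ'=2.9340 (R=-1.6667) → pose (4.3303, -0.2399, 2.9340)
step 4: θ'=2.6840 (R=2.5000) → pose (4.9195, -0.4435, 2.6840)
step 5: θ'=2.6840 (straight) → pose (7.2744, -1.6032, 2.6840)

(7.2744, -1.6032, 2.6840)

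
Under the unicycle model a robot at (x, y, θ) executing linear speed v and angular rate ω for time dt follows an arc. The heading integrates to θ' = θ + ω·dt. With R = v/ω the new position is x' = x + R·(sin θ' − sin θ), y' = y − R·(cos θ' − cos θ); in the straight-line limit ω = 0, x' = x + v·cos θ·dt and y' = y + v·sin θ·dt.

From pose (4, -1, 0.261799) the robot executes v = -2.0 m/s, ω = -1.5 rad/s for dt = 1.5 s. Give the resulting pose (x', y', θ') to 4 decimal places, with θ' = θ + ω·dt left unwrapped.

θ' = 0.2618 + -1.5·1.5 = -1.9882
R = v/ω = -2.0/-1.5 = 1.3333
x' = 4 + 1.3333·(sin -1.9882 − sin 0.2618) = 2.4360
y' = -1 − 1.3333·(cos -1.9882 − cos 0.2618) = 0.8284

(2.4360, 0.8284, -1.9882)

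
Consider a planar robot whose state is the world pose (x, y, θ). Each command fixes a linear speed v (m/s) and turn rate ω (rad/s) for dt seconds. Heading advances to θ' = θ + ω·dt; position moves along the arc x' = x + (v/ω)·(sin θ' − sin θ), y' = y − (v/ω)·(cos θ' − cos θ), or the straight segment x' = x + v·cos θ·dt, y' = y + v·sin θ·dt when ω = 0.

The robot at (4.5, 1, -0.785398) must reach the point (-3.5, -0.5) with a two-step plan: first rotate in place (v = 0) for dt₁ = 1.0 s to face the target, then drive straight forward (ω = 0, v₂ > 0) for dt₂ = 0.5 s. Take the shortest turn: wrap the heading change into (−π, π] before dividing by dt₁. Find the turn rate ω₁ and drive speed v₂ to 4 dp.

ω₁ = -2.1708, v₂ = 16.2788

heading to target = atan2(-0.5−1, -3.5−4.5) = -2.9562
Δθ = wrap(-2.9562 − -0.7854) = -2.1708; ω₁ = Δθ/dt₁ = -2.1708
distance = √((-3.5−4.5)² + (-0.5−1)²) = 8.1394; v₂ = distance/dt₂ = 16.2788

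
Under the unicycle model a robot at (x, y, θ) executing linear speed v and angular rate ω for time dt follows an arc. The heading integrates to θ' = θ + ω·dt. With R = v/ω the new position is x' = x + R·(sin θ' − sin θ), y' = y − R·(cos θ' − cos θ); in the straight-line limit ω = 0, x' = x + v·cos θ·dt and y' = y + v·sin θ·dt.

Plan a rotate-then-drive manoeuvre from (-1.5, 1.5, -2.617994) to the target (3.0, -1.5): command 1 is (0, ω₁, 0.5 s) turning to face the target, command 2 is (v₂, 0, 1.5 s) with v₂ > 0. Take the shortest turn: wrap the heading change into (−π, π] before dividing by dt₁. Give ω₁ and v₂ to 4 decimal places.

heading to target = atan2(-1.5−1.5, 3−-1.5) = -0.5880
Δθ = wrap(-0.5880 − -2.6180) = 2.0300; ω₁ = Δθ/dt₁ = 4.0600
distance = √((3−-1.5)² + (-1.5−1.5)²) = 5.4083; v₂ = distance/dt₂ = 3.6056

ω₁ = 4.0600, v₂ = 3.6056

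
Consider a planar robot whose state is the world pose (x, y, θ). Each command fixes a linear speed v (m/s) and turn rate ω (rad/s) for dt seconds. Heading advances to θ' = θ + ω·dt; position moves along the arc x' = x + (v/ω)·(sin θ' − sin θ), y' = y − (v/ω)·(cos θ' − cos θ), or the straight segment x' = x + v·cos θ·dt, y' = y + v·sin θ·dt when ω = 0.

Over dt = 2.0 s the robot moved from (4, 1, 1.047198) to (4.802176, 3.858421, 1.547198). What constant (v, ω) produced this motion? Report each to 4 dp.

Δθ = 1.547198 − 1.047198 = 0.500000
ω = Δθ/dt = 0.500000/2.0 = 0.2500
R = −Δy/(cos θ' − cos θ) = 6.0000
v = R·ω = 6.0000·0.2500 = 1.5000

v = 1.5000, ω = 0.2500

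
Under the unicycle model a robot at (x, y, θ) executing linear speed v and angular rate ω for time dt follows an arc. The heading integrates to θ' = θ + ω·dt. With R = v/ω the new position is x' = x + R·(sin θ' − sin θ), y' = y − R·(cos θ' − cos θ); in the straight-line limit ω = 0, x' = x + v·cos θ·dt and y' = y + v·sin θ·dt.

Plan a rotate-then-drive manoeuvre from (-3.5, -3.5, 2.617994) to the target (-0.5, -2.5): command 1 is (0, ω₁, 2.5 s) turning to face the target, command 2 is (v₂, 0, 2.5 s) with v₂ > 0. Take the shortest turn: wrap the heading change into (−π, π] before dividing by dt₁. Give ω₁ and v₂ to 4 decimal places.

heading to target = atan2(-2.5−-3.5, -0.5−-3.5) = 0.3218
Δθ = wrap(0.3218 − 2.6180) = -2.2962; ω₁ = Δθ/dt₁ = -0.9185
distance = √((-0.5−-3.5)² + (-2.5−-3.5)²) = 3.1623; v₂ = distance/dt₂ = 1.2649

ω₁ = -0.9185, v₂ = 1.2649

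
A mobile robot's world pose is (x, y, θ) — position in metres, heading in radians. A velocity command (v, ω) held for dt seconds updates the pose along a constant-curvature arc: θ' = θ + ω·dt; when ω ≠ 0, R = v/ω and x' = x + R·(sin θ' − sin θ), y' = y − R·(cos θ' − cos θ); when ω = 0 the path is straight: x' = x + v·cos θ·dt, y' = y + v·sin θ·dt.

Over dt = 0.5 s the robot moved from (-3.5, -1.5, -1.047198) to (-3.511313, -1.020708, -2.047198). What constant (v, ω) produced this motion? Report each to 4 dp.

Δθ = -2.047198 − -1.047198 = -1.000000
ω = Δθ/dt = -1.000000/0.5 = -2.0000
R = −Δy/(cos θ' − cos θ) = 0.5000
v = R·ω = 0.5000·-2.0000 = -1.0000

v = -1.0000, ω = -2.0000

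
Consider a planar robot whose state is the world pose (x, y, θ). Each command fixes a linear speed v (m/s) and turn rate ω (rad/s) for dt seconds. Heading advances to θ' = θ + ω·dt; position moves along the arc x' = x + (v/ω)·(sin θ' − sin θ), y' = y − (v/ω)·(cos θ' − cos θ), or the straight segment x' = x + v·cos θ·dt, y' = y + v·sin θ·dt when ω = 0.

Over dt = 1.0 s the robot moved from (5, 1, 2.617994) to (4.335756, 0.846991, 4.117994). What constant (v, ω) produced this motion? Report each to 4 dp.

Δθ = 4.117994 − 2.617994 = 1.500000
ω = Δθ/dt = 1.500000/1.0 = 1.5000
R = Δx/(sin θ' − sin θ) = 0.5000
v = R·ω = 0.5000·1.5000 = 0.7500

v = 0.7500, ω = 1.5000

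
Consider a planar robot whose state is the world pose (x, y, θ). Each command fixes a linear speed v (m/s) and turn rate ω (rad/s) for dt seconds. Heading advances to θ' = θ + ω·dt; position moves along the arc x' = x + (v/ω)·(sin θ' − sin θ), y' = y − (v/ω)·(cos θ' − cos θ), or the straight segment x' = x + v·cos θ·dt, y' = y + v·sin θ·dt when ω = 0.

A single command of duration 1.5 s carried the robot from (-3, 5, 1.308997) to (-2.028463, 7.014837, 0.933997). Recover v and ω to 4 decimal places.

v = 1.5000, ω = -0.2500

Δθ = 0.933997 − 1.308997 = -0.375000
ω = Δθ/dt = -0.375000/1.5 = -0.2500
R = −Δy/(cos θ' − cos θ) = -6.0000
v = R·ω = -6.0000·-0.2500 = 1.5000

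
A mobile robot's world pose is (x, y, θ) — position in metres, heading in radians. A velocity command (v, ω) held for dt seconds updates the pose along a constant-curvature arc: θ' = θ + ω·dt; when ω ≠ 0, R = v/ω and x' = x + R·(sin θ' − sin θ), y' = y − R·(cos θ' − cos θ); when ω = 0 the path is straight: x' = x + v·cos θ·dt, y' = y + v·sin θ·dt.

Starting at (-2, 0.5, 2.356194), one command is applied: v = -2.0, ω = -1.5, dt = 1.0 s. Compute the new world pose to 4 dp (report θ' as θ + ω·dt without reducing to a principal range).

θ' = 2.3562 + -1.5·1.0 = 0.8562
R = v/ω = -2.0/-1.5 = 1.3333
x' = -2 + 1.3333·(sin 0.8562 − sin 2.3562) = -1.9357
y' = 0.5 − 1.3333·(cos 0.8562 − cos 2.3562) = -1.3166

(-1.9357, -1.3166, 0.8562)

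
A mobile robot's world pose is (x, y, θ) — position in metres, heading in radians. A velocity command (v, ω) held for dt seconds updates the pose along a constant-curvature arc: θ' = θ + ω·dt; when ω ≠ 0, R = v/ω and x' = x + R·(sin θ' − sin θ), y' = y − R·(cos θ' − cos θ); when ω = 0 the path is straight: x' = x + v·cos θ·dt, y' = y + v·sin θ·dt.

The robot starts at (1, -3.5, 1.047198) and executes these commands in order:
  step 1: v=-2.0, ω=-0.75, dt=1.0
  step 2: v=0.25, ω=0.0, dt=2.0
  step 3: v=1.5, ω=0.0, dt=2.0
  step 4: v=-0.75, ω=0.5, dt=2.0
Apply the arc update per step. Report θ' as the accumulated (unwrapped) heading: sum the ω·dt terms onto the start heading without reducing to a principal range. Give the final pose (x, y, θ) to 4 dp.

step 1: θ'=0.2972 (R=2.6667) → pose (-0.5285, -4.7164, 0.2972)
step 2: θ'=0.2972 (straight) → pose (-0.0504, -4.5700, 0.2972)
step 3: θ'=0.2972 (straight) → pose (2.8181, -3.6915, 0.2972)
step 4: θ'=1.2972 (R=-1.5000) → pose (1.8131, -4.7204, 1.2972)

(1.8131, -4.7204, 1.2972)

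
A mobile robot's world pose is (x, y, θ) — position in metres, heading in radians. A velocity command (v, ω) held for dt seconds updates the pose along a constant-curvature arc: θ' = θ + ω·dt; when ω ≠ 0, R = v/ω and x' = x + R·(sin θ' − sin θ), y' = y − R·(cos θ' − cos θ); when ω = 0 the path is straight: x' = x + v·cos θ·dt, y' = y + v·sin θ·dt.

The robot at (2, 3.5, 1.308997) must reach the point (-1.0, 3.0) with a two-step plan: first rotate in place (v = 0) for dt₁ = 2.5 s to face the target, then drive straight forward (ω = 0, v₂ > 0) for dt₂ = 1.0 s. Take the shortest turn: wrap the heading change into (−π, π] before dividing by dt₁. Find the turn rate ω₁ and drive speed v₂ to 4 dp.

ω₁ = 0.7991, v₂ = 3.0414

heading to target = atan2(3−3.5, -1−2) = -2.9764
Δθ = wrap(-2.9764 − 1.3090) = 1.9977; ω₁ = Δθ/dt₁ = 0.7991
distance = √((-1−2)² + (3−3.5)²) = 3.0414; v₂ = distance/dt₂ = 3.0414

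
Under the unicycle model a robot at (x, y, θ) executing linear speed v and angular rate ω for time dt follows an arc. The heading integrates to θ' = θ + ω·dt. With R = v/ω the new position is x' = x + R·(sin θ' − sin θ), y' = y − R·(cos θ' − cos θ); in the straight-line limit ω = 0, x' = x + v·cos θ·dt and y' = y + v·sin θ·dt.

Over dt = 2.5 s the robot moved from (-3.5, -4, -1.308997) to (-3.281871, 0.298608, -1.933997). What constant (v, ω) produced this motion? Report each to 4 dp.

Δθ = -1.933997 − -1.308997 = -0.625000
ω = Δθ/dt = -0.625000/2.5 = -0.2500
R = −Δy/(cos θ' − cos θ) = 7.0000
v = R·ω = 7.0000·-0.2500 = -1.7500

v = -1.7500, ω = -0.2500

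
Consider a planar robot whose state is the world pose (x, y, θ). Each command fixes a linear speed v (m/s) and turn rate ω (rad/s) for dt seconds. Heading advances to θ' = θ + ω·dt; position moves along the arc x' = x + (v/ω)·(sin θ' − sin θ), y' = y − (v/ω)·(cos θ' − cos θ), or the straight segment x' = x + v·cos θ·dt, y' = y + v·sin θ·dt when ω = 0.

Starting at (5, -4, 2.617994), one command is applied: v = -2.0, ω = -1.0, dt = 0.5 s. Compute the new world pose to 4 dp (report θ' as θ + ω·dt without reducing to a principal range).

(5.7080, -4.6915, 2.1180)

θ' = 2.6180 + -1.0·0.5 = 2.1180
R = v/ω = -2.0/-1.0 = 2.0000
x' = 5 + 2.0000·(sin 2.1180 − sin 2.6180) = 5.7080
y' = -4 − 2.0000·(cos 2.1180 − cos 2.6180) = -4.6915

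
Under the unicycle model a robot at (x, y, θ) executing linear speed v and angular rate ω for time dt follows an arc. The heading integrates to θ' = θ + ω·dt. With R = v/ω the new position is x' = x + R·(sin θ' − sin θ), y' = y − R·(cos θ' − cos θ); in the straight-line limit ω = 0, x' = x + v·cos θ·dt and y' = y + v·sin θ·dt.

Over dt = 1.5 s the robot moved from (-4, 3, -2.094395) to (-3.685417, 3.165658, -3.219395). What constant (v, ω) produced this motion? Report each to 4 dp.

Δθ = -3.219395 − -2.094395 = -1.125000
ω = Δθ/dt = -1.125000/1.5 = -0.7500
R = Δx/(sin θ' − sin θ) = 0.3333
v = R·ω = 0.3333·-0.7500 = -0.2500

v = -0.2500, ω = -0.7500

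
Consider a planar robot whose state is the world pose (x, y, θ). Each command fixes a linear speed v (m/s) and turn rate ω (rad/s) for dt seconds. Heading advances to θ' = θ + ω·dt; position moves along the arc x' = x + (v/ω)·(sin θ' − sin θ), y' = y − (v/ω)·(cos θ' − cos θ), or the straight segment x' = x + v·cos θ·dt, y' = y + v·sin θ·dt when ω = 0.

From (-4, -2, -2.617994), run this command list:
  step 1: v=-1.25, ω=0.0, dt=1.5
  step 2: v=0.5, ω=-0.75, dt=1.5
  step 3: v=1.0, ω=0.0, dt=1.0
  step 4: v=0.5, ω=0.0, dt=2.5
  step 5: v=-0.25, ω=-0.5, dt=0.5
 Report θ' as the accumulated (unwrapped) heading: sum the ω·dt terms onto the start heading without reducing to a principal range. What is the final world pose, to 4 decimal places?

step 1: θ'=-2.6180 (straight) → pose (-2.3762, -1.0625, -2.6180)
step 2: θ'=-3.7430 (R=-0.6667) → pose (-3.0867, -1.0348, -3.7430)
step 3: θ'=-3.7430 (straight) → pose (-3.9113, -0.4690, -3.7430)
step 4: θ'=-3.7430 (straight) → pose (-4.9420, 0.2382, -3.7430)
step 5: θ'=-3.9930 (R=0.5000) → pose (-4.8488, 0.1554, -3.9930)

(-4.8488, 0.1554, -3.9930)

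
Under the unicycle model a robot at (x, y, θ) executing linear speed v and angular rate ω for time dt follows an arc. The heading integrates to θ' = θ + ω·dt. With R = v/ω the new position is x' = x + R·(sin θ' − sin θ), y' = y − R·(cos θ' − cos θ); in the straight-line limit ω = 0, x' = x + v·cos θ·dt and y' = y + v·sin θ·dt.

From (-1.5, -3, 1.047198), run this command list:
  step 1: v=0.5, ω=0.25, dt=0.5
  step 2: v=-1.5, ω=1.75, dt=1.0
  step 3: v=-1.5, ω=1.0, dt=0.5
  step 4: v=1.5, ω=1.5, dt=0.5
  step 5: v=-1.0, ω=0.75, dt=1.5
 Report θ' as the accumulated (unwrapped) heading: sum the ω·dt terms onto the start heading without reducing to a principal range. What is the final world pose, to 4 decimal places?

(-0.6560, -2.9476, 5.2972)

step 1: θ'=1.1722 (R=2.0000) → pose (-1.3888, -2.7763, 1.1722)
step 2: θ'=2.9222 (R=-0.8571) → pose (-0.7854, -3.9455, 2.9222)
step 3: θ'=3.4222 (R=-1.5000) → pose (-0.0436, -3.9228, 3.4222)
step 4: θ'=4.1722 (R=1.0000) → pose (-0.6242, -4.3694, 4.1722)
step 5: θ'=5.2972 (R=-1.3333) → pose (-0.6560, -2.9476, 5.2972)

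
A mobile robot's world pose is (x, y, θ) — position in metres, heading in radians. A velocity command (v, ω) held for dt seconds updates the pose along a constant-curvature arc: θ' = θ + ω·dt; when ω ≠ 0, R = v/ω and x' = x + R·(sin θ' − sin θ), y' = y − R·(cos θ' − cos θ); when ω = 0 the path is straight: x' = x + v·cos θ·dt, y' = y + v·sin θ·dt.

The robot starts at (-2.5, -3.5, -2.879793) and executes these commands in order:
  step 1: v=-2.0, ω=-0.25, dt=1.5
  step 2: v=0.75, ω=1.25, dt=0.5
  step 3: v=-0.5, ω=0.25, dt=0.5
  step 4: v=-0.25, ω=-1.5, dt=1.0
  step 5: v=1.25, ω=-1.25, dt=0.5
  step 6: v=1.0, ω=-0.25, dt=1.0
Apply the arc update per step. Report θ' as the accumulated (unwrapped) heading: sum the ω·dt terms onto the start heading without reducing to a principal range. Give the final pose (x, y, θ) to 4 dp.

step 1: θ'=-3.2548 (R=8.0000) → pose (0.4742, -3.2786, -3.2548)
step 2: θ'=-2.6298 (R=0.6000) → pose (0.1126, -3.3516, -2.6298)
step 3: θ'=-2.5048 (R=-2.0000) → pose (0.3224, -3.2159, -2.5048)
step 4: θ'=-4.0048 (R=0.1667) → pose (0.5481, -3.2416, -4.0048)
step 5: θ'=-4.6298 (R=-1.0000) → pose (0.3115, -2.6741, -4.6298)
step 6: θ'=-4.8798 (R=-4.0000) → pose (0.3537, -1.6776, -4.8798)

(0.3537, -1.6776, -4.8798)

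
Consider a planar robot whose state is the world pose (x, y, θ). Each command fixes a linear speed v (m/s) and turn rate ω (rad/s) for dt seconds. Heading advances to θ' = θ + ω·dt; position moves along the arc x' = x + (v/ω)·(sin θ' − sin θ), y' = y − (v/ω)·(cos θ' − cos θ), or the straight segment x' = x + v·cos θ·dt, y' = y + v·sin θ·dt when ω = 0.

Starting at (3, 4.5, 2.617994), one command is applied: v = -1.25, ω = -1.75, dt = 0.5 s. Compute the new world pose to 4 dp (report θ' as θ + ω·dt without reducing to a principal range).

θ' = 2.6180 + -1.75·0.5 = 1.7430
R = v/ω = -1.25/-1.75 = 0.7143
x' = 3 + 0.7143·(sin 1.7430 − sin 2.6180) = 3.3466
y' = 4.5 − 0.7143·(cos 1.7430 − cos 2.6180) = 4.0038

(3.3466, 4.0038, 1.7430)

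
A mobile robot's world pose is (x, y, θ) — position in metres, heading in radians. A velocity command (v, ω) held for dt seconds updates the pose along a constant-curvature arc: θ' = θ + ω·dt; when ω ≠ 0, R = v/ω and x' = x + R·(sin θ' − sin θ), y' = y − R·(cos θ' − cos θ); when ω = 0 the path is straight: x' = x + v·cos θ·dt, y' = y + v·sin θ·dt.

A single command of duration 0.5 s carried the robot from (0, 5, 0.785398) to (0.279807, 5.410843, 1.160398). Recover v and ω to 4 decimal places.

v = 1.0000, ω = 0.7500

Δθ = 1.160398 − 0.785398 = 0.375000
ω = Δθ/dt = 0.375000/0.5 = 0.7500
R = −Δy/(cos θ' − cos θ) = 1.3333
v = R·ω = 1.3333·0.7500 = 1.0000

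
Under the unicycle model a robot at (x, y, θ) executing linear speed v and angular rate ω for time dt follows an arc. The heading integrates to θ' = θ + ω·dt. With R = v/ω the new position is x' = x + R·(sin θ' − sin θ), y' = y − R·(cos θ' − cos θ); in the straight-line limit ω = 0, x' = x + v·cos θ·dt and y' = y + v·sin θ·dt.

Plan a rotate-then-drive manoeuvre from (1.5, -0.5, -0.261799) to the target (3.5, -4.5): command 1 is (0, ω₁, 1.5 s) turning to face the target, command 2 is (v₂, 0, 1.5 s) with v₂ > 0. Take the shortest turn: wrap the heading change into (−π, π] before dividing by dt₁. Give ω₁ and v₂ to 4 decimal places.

heading to target = atan2(-4.5−-0.5, 3.5−1.5) = -1.1071
Δθ = wrap(-1.1071 − -0.2618) = -0.8453; ω₁ = Δθ/dt₁ = -0.5636
distance = √((3.5−1.5)² + (-4.5−-0.5)²) = 4.4721; v₂ = distance/dt₂ = 2.9814

ω₁ = -0.5636, v₂ = 2.9814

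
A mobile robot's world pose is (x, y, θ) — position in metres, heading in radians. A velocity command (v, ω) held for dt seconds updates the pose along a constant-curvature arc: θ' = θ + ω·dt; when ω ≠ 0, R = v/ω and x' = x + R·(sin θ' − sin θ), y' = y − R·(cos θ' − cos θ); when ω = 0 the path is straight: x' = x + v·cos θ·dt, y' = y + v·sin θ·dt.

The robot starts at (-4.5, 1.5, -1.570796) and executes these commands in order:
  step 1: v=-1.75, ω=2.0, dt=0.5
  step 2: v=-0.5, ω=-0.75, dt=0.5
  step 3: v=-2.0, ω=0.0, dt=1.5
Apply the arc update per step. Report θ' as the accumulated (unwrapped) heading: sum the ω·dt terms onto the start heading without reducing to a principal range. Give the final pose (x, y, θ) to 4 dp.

step 1: θ'=-0.5708 (R=-0.8750) → pose (-4.9022, 2.2363, -0.5708)
step 2: θ'=-0.9458 (R=0.6667) → pose (-5.0827, 2.4072, -0.9458)
step 3: θ'=-0.9458 (straight) → pose (-6.8380, 4.8401, -0.9458)

(-6.8380, 4.8401, -0.9458)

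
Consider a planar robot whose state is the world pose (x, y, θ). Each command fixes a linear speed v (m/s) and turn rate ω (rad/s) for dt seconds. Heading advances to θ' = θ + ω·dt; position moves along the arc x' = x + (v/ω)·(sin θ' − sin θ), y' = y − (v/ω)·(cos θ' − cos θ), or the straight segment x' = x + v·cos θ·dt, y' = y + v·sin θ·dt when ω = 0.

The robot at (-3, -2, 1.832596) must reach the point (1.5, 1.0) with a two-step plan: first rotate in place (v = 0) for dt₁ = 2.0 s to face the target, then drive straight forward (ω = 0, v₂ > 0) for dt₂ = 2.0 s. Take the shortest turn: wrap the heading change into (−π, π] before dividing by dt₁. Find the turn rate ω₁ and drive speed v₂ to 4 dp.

ω₁ = -0.6223, v₂ = 2.7042

heading to target = atan2(1−-2, 1.5−-3) = 0.5880
Δθ = wrap(0.5880 − 1.8326) = -1.2446; ω₁ = Δθ/dt₁ = -0.6223
distance = √((1.5−-3)² + (1−-2)²) = 5.4083; v₂ = distance/dt₂ = 2.7042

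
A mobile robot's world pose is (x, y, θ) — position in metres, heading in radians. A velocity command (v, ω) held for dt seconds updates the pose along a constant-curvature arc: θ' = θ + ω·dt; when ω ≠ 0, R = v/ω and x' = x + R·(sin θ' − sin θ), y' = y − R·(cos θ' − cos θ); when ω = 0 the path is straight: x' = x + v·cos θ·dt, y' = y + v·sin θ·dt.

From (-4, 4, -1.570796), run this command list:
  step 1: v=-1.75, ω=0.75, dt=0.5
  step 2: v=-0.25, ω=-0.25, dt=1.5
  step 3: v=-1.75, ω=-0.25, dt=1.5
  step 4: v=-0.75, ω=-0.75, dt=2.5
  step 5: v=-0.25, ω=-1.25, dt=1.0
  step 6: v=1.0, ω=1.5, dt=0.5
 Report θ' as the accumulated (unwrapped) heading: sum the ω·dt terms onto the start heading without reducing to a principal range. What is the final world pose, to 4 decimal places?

step 1: θ'=-1.1958 (R=-2.3333) → pose (-4.1621, 4.8546, -1.1958)
step 2: θ'=-1.5708 (R=1.0000) → pose (-4.2316, 5.2209, -1.5708)
step 3: θ'=-1.9458 (R=7.0000) → pose (-3.7452, 7.7848, -1.9458)
step 4: θ'=-3.8208 (R=1.0000) → pose (-2.1865, 8.1966, -3.8208)
step 5: θ'=-5.0708 (R=0.2000) → pose (-2.1249, 7.9708, -5.0708)
step 6: θ'=-4.3208 (R=0.6667) → pose (-2.1330, 8.4591, -4.3208)

(-2.1330, 8.4591, -4.3208)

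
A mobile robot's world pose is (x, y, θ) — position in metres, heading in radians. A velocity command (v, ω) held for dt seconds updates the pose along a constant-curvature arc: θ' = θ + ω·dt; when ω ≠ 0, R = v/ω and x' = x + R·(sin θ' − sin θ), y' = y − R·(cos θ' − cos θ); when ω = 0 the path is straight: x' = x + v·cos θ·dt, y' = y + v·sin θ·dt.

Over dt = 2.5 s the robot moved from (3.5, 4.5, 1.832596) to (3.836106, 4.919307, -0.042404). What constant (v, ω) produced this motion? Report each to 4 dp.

v = 0.2500, ω = -0.7500

Δθ = -0.042404 − 1.832596 = -1.875000
ω = Δθ/dt = -1.875000/2.5 = -0.7500
R = −Δy/(cos θ' − cos θ) = -0.3333
v = R·ω = -0.3333·-0.7500 = 0.2500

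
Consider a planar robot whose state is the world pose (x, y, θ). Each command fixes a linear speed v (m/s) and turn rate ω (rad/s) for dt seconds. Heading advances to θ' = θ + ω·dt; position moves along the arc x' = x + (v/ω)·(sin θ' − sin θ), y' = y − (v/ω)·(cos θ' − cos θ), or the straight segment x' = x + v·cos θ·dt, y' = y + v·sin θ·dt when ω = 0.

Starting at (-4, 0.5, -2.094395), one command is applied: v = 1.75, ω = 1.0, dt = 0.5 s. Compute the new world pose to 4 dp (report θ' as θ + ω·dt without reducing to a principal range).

θ' = -2.0944 + 1.0·0.5 = -1.5944
R = v/ω = 1.75/1.0 = 1.7500
x' = -4 + 1.7500·(sin -1.5944 − sin -2.0944) = -4.2340
y' = 0.5 − 1.7500·(cos -1.5944 − cos -2.0944) = -0.3337

(-4.2340, -0.3337, -1.5944)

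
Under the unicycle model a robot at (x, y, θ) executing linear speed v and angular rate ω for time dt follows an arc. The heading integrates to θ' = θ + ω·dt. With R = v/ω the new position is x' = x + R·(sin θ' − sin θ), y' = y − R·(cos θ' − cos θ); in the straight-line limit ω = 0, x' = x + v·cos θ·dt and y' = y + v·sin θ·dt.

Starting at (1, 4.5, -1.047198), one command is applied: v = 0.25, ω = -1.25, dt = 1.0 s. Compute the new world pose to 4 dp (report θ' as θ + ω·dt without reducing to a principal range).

(0.9763, 4.2672, -2.2972)

θ' = -1.0472 + -1.25·1.0 = -2.2972
R = v/ω = 0.25/-1.25 = -0.2000
x' = 1 + -0.2000·(sin -2.2972 − sin -1.0472) = 0.9763
y' = 4.5 − -0.2000·(cos -2.2972 − cos -1.0472) = 4.2672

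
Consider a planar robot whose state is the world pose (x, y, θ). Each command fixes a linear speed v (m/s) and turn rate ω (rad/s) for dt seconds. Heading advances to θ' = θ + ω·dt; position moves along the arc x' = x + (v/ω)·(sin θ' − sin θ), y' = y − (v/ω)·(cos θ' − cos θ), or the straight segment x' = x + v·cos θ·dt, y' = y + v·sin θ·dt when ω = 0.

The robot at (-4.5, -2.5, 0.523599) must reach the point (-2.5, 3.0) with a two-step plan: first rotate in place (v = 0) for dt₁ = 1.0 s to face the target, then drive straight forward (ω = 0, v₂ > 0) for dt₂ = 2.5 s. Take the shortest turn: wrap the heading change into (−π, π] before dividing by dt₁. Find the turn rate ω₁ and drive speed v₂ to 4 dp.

ω₁ = 0.6984, v₂ = 2.3409

heading to target = atan2(3−-2.5, -2.5−-4.5) = 1.2220
Δθ = wrap(1.2220 − 0.5236) = 0.6984; ω₁ = Δθ/dt₁ = 0.6984
distance = √((-2.5−-4.5)² + (3−-2.5)²) = 5.8523; v₂ = distance/dt₂ = 2.3409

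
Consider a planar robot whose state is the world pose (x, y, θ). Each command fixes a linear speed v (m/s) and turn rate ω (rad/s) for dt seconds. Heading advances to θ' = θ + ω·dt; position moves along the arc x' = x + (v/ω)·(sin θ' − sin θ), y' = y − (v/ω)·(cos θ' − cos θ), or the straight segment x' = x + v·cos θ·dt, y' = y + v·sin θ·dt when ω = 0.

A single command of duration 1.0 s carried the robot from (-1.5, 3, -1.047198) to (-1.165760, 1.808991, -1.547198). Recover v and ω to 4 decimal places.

v = 1.2500, ω = -0.5000

Δθ = -1.547198 − -1.047198 = -0.500000
ω = Δθ/dt = -0.500000/1.0 = -0.5000
R = −Δy/(cos θ' − cos θ) = -2.5000
v = R·ω = -2.5000·-0.5000 = 1.2500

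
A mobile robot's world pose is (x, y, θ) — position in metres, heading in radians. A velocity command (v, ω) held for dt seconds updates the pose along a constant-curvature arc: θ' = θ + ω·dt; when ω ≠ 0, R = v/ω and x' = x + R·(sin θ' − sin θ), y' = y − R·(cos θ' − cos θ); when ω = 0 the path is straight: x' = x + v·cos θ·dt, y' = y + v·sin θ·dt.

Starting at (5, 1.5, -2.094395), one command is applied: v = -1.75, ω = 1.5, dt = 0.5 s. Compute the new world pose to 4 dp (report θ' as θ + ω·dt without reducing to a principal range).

(5.1265, 2.3452, -1.3444)

θ' = -2.0944 + 1.5·0.5 = -1.3444
R = v/ω = -1.75/1.5 = -1.1667
x' = 5 + -1.1667·(sin -1.3444 − sin -2.0944) = 5.1265
y' = 1.5 − -1.1667·(cos -1.3444 − cos -2.0944) = 2.3452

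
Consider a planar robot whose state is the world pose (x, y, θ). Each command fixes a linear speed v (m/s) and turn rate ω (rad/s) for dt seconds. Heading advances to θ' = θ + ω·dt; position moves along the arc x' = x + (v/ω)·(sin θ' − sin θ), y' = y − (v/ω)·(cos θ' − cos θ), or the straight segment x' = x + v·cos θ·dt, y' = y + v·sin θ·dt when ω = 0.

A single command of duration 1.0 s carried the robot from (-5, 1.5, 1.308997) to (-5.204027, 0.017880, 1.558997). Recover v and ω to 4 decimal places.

v = -1.5000, ω = 0.2500

Δθ = 1.558997 − 1.308997 = 0.250000
ω = Δθ/dt = 0.250000/1.0 = 0.2500
R = −Δy/(cos θ' − cos θ) = -6.0000
v = R·ω = -6.0000·0.2500 = -1.5000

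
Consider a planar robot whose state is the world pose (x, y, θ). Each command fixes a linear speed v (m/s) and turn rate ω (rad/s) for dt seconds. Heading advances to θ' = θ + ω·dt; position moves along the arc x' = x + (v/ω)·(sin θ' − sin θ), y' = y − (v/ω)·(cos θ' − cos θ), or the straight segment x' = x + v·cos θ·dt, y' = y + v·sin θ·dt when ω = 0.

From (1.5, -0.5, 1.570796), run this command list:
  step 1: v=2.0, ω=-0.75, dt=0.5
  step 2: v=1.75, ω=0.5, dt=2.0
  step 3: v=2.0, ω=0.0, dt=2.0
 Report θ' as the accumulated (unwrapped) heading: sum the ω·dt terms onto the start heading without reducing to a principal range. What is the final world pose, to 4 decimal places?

(-1.0735, 7.0504, 2.1958)

step 1: θ'=1.1958 (R=-2.6667) → pose (1.6853, 0.4767, 1.1958)
step 2: θ'=2.1958 (R=3.5000) → pose (1.2669, 3.8065, 2.1958)
step 3: θ'=2.1958 (straight) → pose (-1.0735, 7.0504, 2.1958)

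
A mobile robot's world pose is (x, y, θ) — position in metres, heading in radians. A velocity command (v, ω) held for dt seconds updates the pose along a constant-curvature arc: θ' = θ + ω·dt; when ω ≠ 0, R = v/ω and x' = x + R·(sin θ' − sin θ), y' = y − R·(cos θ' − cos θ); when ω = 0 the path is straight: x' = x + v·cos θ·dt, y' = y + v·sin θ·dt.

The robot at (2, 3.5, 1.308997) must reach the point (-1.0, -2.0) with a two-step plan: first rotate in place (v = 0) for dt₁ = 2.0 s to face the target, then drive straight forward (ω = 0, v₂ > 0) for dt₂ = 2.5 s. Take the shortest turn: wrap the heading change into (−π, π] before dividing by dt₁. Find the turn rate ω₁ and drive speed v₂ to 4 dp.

heading to target = atan2(-2−3.5, -1−2) = -2.0701
Δθ = wrap(-2.0701 − 1.3090) = 2.9040; ω₁ = Δθ/dt₁ = 1.4520
distance = √((-1−2)² + (-2−3.5)²) = 6.2650; v₂ = distance/dt₂ = 2.5060

ω₁ = 1.4520, v₂ = 2.5060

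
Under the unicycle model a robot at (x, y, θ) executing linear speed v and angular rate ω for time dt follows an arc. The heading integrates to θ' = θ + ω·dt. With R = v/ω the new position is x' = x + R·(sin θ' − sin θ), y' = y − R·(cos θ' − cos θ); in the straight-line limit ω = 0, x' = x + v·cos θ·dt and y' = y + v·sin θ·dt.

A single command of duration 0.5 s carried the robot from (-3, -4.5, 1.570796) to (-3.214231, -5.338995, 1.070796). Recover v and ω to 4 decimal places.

v = -1.7500, ω = -1.0000

Δθ = 1.070796 − 1.570796 = -0.500000
ω = Δθ/dt = -0.500000/0.5 = -1.0000
R = −Δy/(cos θ' − cos θ) = 1.7500
v = R·ω = 1.7500·-1.0000 = -1.7500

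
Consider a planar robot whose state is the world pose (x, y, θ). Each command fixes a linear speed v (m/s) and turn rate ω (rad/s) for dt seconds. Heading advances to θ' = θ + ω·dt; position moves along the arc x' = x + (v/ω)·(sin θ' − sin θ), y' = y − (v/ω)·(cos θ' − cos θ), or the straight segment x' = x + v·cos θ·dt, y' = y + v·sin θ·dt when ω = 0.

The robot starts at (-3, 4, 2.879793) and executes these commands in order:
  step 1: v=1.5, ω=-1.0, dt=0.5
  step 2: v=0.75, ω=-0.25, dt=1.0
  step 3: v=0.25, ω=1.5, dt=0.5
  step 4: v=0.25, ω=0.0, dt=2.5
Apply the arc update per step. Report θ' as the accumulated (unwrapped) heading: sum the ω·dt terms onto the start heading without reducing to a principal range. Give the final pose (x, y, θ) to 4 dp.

step 1: θ'=2.3798 (R=-1.5000) → pose (-3.6471, 4.3635, 2.3798)
step 2: θ'=2.1298 (R=-3.0000) → pose (-4.1198, 4.9433, 2.1298)
step 3: θ'=2.8798 (R=0.1667) → pose (-4.2180, 5.0159, 2.8798)
step 4: θ'=2.8798 (straight) → pose (-4.8217, 5.1776, 2.8798)

(-4.8217, 5.1776, 2.8798)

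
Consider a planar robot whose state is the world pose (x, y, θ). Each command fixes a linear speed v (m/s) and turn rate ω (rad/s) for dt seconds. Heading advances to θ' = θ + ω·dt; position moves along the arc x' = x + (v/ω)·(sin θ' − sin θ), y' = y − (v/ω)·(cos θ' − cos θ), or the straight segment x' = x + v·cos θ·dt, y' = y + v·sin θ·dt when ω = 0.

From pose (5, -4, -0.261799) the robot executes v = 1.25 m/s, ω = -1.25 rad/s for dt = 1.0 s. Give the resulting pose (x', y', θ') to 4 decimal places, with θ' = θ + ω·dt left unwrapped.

(5.7394, -4.9070, -1.5118)

θ' = -0.2618 + -1.25·1.0 = -1.5118
R = v/ω = 1.25/-1.25 = -1.0000
x' = 5 + -1.0000·(sin -1.5118 − sin -0.2618) = 5.7394
y' = -4 − -1.0000·(cos -1.5118 − cos -0.2618) = -4.9070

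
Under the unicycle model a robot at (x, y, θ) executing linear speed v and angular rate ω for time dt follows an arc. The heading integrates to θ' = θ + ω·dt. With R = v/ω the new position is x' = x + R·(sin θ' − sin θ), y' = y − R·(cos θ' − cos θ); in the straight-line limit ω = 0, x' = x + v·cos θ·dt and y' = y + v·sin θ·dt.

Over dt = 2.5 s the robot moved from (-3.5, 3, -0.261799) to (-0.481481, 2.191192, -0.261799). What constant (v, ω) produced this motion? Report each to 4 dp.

v = 1.2500, ω = 0.0000

Δθ = -0.261799 − -0.261799 = 0.000000
ω = Δθ/dt = 0.000000/2.5 = 0.0000
ω = 0 → v = (Δx·cos θ + Δy·sin θ)/dt = 1.2500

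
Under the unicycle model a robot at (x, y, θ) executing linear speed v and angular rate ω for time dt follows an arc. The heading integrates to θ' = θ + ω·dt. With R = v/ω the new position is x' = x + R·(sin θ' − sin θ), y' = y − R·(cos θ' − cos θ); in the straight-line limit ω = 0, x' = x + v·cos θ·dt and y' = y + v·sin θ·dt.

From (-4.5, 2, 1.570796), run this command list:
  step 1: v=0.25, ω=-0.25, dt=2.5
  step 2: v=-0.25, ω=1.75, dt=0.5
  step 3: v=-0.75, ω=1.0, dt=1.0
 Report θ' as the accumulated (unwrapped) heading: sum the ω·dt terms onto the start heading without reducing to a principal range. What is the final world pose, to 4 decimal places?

step 1: θ'=0.9458 (R=-1.0000) → pose (-4.3110, 2.5851, 0.9458)
step 2: θ'=1.8208 (R=-0.1429) → pose (-4.3335, 2.4662, 1.8208)
step 3: θ'=2.8208 (R=-0.7500) → pose (-3.8433, 1.9400, 2.8208)

(-3.8433, 1.9400, 2.8208)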